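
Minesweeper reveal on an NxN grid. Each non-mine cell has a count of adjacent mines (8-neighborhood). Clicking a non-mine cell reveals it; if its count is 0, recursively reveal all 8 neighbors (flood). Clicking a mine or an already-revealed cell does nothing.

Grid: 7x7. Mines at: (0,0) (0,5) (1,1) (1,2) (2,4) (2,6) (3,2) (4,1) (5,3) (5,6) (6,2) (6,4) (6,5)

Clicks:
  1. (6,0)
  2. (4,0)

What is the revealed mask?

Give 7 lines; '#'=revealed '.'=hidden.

Answer: .......
.......
.......
.......
#......
##.....
##.....

Derivation:
Click 1 (6,0) count=0: revealed 4 new [(5,0) (5,1) (6,0) (6,1)] -> total=4
Click 2 (4,0) count=1: revealed 1 new [(4,0)] -> total=5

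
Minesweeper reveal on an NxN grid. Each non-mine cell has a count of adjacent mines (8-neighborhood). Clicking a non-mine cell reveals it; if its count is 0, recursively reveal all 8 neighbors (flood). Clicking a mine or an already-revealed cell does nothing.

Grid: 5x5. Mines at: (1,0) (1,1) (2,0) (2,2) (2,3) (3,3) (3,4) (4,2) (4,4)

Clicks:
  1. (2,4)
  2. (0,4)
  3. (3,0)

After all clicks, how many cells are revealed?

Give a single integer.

Click 1 (2,4) count=3: revealed 1 new [(2,4)] -> total=1
Click 2 (0,4) count=0: revealed 6 new [(0,2) (0,3) (0,4) (1,2) (1,3) (1,4)] -> total=7
Click 3 (3,0) count=1: revealed 1 new [(3,0)] -> total=8

Answer: 8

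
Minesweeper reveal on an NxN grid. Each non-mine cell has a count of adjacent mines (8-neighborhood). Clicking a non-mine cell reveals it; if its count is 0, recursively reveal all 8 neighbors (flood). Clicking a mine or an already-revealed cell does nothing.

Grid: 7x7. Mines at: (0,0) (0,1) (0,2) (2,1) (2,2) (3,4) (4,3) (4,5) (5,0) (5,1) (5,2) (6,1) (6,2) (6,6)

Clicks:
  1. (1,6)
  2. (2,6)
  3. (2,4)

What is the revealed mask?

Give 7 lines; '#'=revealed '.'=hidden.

Click 1 (1,6) count=0: revealed 14 new [(0,3) (0,4) (0,5) (0,6) (1,3) (1,4) (1,5) (1,6) (2,3) (2,4) (2,5) (2,6) (3,5) (3,6)] -> total=14
Click 2 (2,6) count=0: revealed 0 new [(none)] -> total=14
Click 3 (2,4) count=1: revealed 0 new [(none)] -> total=14

Answer: ...####
...####
...####
.....##
.......
.......
.......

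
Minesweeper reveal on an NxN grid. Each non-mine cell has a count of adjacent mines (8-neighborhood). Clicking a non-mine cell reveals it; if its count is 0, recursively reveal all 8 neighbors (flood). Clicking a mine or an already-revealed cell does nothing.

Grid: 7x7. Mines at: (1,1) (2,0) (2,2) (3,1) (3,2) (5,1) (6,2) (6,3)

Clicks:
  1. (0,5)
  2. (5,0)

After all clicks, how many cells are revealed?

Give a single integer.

Answer: 30

Derivation:
Click 1 (0,5) count=0: revealed 29 new [(0,2) (0,3) (0,4) (0,5) (0,6) (1,2) (1,3) (1,4) (1,5) (1,6) (2,3) (2,4) (2,5) (2,6) (3,3) (3,4) (3,5) (3,6) (4,3) (4,4) (4,5) (4,6) (5,3) (5,4) (5,5) (5,6) (6,4) (6,5) (6,6)] -> total=29
Click 2 (5,0) count=1: revealed 1 new [(5,0)] -> total=30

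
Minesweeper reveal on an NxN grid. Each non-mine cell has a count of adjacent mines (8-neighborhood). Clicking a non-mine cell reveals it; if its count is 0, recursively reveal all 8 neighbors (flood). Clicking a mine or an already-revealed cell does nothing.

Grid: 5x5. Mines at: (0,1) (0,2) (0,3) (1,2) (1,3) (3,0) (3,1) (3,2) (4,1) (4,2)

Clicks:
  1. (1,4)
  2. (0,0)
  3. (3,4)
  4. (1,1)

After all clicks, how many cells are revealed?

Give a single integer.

Click 1 (1,4) count=2: revealed 1 new [(1,4)] -> total=1
Click 2 (0,0) count=1: revealed 1 new [(0,0)] -> total=2
Click 3 (3,4) count=0: revealed 6 new [(2,3) (2,4) (3,3) (3,4) (4,3) (4,4)] -> total=8
Click 4 (1,1) count=3: revealed 1 new [(1,1)] -> total=9

Answer: 9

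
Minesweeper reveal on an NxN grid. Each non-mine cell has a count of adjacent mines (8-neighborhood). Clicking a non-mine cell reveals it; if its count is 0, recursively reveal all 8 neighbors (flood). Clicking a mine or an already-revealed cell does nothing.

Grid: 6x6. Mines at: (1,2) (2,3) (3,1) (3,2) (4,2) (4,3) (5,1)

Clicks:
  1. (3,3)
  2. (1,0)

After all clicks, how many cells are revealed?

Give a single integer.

Click 1 (3,3) count=4: revealed 1 new [(3,3)] -> total=1
Click 2 (1,0) count=0: revealed 6 new [(0,0) (0,1) (1,0) (1,1) (2,0) (2,1)] -> total=7

Answer: 7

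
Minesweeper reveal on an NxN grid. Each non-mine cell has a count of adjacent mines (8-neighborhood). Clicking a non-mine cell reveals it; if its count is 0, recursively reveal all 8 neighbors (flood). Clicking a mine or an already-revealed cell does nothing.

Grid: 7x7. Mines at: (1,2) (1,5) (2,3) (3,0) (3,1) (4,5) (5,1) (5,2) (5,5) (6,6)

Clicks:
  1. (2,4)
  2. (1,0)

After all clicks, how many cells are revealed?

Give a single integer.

Click 1 (2,4) count=2: revealed 1 new [(2,4)] -> total=1
Click 2 (1,0) count=0: revealed 6 new [(0,0) (0,1) (1,0) (1,1) (2,0) (2,1)] -> total=7

Answer: 7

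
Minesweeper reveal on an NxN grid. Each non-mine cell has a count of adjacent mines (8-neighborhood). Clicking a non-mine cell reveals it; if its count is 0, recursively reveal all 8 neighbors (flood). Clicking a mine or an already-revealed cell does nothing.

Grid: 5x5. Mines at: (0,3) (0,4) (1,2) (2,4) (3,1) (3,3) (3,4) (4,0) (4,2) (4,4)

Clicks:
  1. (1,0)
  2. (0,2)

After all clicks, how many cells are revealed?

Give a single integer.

Click 1 (1,0) count=0: revealed 6 new [(0,0) (0,1) (1,0) (1,1) (2,0) (2,1)] -> total=6
Click 2 (0,2) count=2: revealed 1 new [(0,2)] -> total=7

Answer: 7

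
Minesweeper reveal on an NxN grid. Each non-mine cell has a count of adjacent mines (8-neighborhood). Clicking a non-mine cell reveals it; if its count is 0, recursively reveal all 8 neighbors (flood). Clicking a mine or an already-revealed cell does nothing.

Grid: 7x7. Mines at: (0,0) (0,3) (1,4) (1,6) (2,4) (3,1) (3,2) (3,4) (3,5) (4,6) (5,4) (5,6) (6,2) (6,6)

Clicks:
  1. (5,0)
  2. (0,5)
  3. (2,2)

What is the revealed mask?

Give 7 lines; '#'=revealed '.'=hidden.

Answer: .....#.
.......
..#....
.......
##.....
##.....
##.....

Derivation:
Click 1 (5,0) count=0: revealed 6 new [(4,0) (4,1) (5,0) (5,1) (6,0) (6,1)] -> total=6
Click 2 (0,5) count=2: revealed 1 new [(0,5)] -> total=7
Click 3 (2,2) count=2: revealed 1 new [(2,2)] -> total=8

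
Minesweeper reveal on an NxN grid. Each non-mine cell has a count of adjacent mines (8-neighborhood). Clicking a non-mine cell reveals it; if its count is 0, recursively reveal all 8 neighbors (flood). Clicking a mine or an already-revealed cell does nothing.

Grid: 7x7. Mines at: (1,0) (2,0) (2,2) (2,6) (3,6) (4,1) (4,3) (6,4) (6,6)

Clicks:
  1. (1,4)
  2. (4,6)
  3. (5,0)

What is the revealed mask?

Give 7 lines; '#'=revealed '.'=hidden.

Click 1 (1,4) count=0: revealed 18 new [(0,1) (0,2) (0,3) (0,4) (0,5) (0,6) (1,1) (1,2) (1,3) (1,4) (1,5) (1,6) (2,3) (2,4) (2,5) (3,3) (3,4) (3,5)] -> total=18
Click 2 (4,6) count=1: revealed 1 new [(4,6)] -> total=19
Click 3 (5,0) count=1: revealed 1 new [(5,0)] -> total=20

Answer: .######
.######
...###.
...###.
......#
#......
.......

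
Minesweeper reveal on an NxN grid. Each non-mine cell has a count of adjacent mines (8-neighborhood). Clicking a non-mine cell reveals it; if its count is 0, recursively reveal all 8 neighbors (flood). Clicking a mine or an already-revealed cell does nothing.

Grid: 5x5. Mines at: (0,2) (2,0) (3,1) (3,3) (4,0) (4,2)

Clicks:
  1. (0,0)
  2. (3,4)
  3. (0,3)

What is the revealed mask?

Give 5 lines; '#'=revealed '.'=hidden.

Answer: ##.#.
##...
.....
....#
.....

Derivation:
Click 1 (0,0) count=0: revealed 4 new [(0,0) (0,1) (1,0) (1,1)] -> total=4
Click 2 (3,4) count=1: revealed 1 new [(3,4)] -> total=5
Click 3 (0,3) count=1: revealed 1 new [(0,3)] -> total=6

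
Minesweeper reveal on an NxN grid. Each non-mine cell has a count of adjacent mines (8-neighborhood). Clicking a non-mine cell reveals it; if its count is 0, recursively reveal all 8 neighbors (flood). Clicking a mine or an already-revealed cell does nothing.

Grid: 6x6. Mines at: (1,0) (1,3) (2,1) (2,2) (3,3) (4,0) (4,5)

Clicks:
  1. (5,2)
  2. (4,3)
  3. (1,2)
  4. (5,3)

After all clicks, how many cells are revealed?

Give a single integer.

Answer: 9

Derivation:
Click 1 (5,2) count=0: revealed 8 new [(4,1) (4,2) (4,3) (4,4) (5,1) (5,2) (5,3) (5,4)] -> total=8
Click 2 (4,3) count=1: revealed 0 new [(none)] -> total=8
Click 3 (1,2) count=3: revealed 1 new [(1,2)] -> total=9
Click 4 (5,3) count=0: revealed 0 new [(none)] -> total=9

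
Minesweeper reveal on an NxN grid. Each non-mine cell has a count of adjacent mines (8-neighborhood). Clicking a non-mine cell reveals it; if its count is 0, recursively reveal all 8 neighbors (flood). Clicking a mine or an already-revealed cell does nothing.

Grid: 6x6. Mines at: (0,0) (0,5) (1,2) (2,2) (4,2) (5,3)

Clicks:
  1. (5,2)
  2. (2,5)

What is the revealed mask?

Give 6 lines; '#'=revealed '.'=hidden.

Answer: ......
...###
...###
...###
...###
..#.##

Derivation:
Click 1 (5,2) count=2: revealed 1 new [(5,2)] -> total=1
Click 2 (2,5) count=0: revealed 14 new [(1,3) (1,4) (1,5) (2,3) (2,4) (2,5) (3,3) (3,4) (3,5) (4,3) (4,4) (4,5) (5,4) (5,5)] -> total=15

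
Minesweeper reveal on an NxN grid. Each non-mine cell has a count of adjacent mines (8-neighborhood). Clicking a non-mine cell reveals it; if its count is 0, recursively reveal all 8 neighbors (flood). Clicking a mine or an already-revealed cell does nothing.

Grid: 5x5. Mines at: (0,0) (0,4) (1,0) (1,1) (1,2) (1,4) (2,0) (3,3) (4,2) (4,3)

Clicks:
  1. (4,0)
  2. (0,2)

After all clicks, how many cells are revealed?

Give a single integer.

Click 1 (4,0) count=0: revealed 4 new [(3,0) (3,1) (4,0) (4,1)] -> total=4
Click 2 (0,2) count=2: revealed 1 new [(0,2)] -> total=5

Answer: 5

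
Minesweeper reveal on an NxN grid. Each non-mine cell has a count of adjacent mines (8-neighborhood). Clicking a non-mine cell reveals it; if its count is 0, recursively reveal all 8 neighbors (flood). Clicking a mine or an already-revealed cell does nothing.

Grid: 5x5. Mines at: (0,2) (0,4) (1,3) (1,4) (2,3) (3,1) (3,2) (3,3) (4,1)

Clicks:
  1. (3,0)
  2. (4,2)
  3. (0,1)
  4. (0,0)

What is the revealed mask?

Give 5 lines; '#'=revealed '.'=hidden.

Click 1 (3,0) count=2: revealed 1 new [(3,0)] -> total=1
Click 2 (4,2) count=4: revealed 1 new [(4,2)] -> total=2
Click 3 (0,1) count=1: revealed 1 new [(0,1)] -> total=3
Click 4 (0,0) count=0: revealed 5 new [(0,0) (1,0) (1,1) (2,0) (2,1)] -> total=8

Answer: ##...
##...
##...
#....
..#..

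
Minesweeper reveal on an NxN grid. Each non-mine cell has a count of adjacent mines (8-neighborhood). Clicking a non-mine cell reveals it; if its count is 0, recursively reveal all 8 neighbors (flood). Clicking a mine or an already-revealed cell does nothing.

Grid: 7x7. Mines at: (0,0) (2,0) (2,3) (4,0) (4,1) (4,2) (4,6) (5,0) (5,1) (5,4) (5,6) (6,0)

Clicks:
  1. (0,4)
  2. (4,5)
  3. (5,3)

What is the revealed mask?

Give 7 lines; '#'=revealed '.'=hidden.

Answer: .######
.######
....###
....###
.....#.
...#...
.......

Derivation:
Click 1 (0,4) count=0: revealed 18 new [(0,1) (0,2) (0,3) (0,4) (0,5) (0,6) (1,1) (1,2) (1,3) (1,4) (1,5) (1,6) (2,4) (2,5) (2,6) (3,4) (3,5) (3,6)] -> total=18
Click 2 (4,5) count=3: revealed 1 new [(4,5)] -> total=19
Click 3 (5,3) count=2: revealed 1 new [(5,3)] -> total=20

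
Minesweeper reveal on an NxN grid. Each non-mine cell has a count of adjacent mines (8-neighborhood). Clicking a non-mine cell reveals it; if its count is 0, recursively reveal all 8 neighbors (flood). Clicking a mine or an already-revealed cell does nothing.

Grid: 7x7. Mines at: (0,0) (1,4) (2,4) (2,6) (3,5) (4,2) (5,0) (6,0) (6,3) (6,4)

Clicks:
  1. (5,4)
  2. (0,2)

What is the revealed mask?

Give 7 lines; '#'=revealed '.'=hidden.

Answer: .###...
####...
####...
####...
##.....
....#..
.......

Derivation:
Click 1 (5,4) count=2: revealed 1 new [(5,4)] -> total=1
Click 2 (0,2) count=0: revealed 17 new [(0,1) (0,2) (0,3) (1,0) (1,1) (1,2) (1,3) (2,0) (2,1) (2,2) (2,3) (3,0) (3,1) (3,2) (3,3) (4,0) (4,1)] -> total=18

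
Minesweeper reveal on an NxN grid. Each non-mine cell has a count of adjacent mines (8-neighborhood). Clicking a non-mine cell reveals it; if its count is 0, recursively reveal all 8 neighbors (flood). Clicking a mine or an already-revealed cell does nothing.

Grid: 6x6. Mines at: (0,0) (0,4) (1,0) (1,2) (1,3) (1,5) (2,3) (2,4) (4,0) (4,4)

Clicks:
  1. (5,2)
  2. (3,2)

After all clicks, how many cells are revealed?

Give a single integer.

Answer: 9

Derivation:
Click 1 (5,2) count=0: revealed 9 new [(3,1) (3,2) (3,3) (4,1) (4,2) (4,3) (5,1) (5,2) (5,3)] -> total=9
Click 2 (3,2) count=1: revealed 0 new [(none)] -> total=9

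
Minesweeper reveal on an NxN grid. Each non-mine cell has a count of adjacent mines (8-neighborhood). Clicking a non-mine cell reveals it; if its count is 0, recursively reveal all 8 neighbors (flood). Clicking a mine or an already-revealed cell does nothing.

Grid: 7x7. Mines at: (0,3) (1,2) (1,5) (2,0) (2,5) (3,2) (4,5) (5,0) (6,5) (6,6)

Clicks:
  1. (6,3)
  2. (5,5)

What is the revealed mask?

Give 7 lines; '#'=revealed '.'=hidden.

Answer: .......
.......
.......
.......
.####..
.#####.
.####..

Derivation:
Click 1 (6,3) count=0: revealed 12 new [(4,1) (4,2) (4,3) (4,4) (5,1) (5,2) (5,3) (5,4) (6,1) (6,2) (6,3) (6,4)] -> total=12
Click 2 (5,5) count=3: revealed 1 new [(5,5)] -> total=13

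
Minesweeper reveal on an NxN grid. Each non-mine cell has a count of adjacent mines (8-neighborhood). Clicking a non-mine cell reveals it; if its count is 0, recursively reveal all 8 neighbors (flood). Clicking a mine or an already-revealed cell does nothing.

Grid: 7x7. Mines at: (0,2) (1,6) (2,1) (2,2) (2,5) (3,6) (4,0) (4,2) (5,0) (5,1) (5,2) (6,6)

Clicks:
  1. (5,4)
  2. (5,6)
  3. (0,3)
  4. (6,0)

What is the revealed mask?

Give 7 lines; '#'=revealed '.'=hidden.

Click 1 (5,4) count=0: revealed 12 new [(3,3) (3,4) (3,5) (4,3) (4,4) (4,5) (5,3) (5,4) (5,5) (6,3) (6,4) (6,5)] -> total=12
Click 2 (5,6) count=1: revealed 1 new [(5,6)] -> total=13
Click 3 (0,3) count=1: revealed 1 new [(0,3)] -> total=14
Click 4 (6,0) count=2: revealed 1 new [(6,0)] -> total=15

Answer: ...#...
.......
.......
...###.
...###.
...####
#..###.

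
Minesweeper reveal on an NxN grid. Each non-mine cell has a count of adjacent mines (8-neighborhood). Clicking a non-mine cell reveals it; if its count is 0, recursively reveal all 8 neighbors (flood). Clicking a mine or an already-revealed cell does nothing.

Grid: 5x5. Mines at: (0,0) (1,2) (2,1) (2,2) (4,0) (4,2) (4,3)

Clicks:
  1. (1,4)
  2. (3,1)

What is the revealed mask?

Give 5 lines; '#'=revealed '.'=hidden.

Answer: ...##
...##
...##
.#.##
.....

Derivation:
Click 1 (1,4) count=0: revealed 8 new [(0,3) (0,4) (1,3) (1,4) (2,3) (2,4) (3,3) (3,4)] -> total=8
Click 2 (3,1) count=4: revealed 1 new [(3,1)] -> total=9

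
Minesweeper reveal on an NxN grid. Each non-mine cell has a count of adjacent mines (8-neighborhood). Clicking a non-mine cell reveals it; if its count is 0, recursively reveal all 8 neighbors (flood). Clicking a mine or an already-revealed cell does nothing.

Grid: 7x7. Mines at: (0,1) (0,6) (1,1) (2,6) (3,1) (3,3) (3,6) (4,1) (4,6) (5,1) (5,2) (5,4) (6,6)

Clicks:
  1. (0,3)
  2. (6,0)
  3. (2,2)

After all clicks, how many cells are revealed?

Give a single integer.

Click 1 (0,3) count=0: revealed 12 new [(0,2) (0,3) (0,4) (0,5) (1,2) (1,3) (1,4) (1,5) (2,2) (2,3) (2,4) (2,5)] -> total=12
Click 2 (6,0) count=1: revealed 1 new [(6,0)] -> total=13
Click 3 (2,2) count=3: revealed 0 new [(none)] -> total=13

Answer: 13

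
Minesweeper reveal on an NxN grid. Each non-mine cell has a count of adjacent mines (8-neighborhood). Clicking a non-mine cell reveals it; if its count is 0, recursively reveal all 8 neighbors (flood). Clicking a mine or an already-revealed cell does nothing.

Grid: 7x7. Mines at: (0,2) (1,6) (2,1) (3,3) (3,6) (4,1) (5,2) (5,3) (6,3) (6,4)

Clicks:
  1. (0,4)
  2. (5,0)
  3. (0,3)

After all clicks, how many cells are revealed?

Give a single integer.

Click 1 (0,4) count=0: revealed 9 new [(0,3) (0,4) (0,5) (1,3) (1,4) (1,5) (2,3) (2,4) (2,5)] -> total=9
Click 2 (5,0) count=1: revealed 1 new [(5,0)] -> total=10
Click 3 (0,3) count=1: revealed 0 new [(none)] -> total=10

Answer: 10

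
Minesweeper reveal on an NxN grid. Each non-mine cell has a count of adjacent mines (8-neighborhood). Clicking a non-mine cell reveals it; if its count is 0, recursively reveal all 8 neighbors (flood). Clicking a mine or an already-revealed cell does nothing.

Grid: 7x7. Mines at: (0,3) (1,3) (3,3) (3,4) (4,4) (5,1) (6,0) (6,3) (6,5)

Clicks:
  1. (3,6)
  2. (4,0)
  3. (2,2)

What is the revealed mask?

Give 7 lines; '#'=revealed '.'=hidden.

Click 1 (3,6) count=0: revealed 15 new [(0,4) (0,5) (0,6) (1,4) (1,5) (1,6) (2,4) (2,5) (2,6) (3,5) (3,6) (4,5) (4,6) (5,5) (5,6)] -> total=15
Click 2 (4,0) count=1: revealed 1 new [(4,0)] -> total=16
Click 3 (2,2) count=2: revealed 1 new [(2,2)] -> total=17

Answer: ....###
....###
..#.###
.....##
#....##
.....##
.......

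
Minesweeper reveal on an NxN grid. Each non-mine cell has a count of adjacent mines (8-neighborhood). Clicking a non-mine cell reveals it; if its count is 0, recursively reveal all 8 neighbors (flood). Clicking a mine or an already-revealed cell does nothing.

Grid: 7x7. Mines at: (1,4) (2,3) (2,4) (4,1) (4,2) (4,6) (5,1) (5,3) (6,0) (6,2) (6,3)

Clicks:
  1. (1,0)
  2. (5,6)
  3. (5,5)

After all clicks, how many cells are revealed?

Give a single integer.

Click 1 (1,0) count=0: revealed 14 new [(0,0) (0,1) (0,2) (0,3) (1,0) (1,1) (1,2) (1,3) (2,0) (2,1) (2,2) (3,0) (3,1) (3,2)] -> total=14
Click 2 (5,6) count=1: revealed 1 new [(5,6)] -> total=15
Click 3 (5,5) count=1: revealed 1 new [(5,5)] -> total=16

Answer: 16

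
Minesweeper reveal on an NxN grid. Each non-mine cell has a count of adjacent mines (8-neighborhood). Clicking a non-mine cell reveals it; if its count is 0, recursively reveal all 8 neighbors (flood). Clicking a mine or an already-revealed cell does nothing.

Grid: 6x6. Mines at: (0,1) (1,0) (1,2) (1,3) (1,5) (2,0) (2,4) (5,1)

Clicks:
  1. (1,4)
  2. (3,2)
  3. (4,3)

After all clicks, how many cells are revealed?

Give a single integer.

Answer: 18

Derivation:
Click 1 (1,4) count=3: revealed 1 new [(1,4)] -> total=1
Click 2 (3,2) count=0: revealed 17 new [(2,1) (2,2) (2,3) (3,1) (3,2) (3,3) (3,4) (3,5) (4,1) (4,2) (4,3) (4,4) (4,5) (5,2) (5,3) (5,4) (5,5)] -> total=18
Click 3 (4,3) count=0: revealed 0 new [(none)] -> total=18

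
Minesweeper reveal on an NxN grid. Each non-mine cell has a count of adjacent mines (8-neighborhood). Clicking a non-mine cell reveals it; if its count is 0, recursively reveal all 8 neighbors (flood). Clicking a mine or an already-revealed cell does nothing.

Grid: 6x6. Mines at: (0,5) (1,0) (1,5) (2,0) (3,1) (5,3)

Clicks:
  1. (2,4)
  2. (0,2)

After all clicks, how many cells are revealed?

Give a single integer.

Answer: 23

Derivation:
Click 1 (2,4) count=1: revealed 1 new [(2,4)] -> total=1
Click 2 (0,2) count=0: revealed 22 new [(0,1) (0,2) (0,3) (0,4) (1,1) (1,2) (1,3) (1,4) (2,1) (2,2) (2,3) (2,5) (3,2) (3,3) (3,4) (3,5) (4,2) (4,3) (4,4) (4,5) (5,4) (5,5)] -> total=23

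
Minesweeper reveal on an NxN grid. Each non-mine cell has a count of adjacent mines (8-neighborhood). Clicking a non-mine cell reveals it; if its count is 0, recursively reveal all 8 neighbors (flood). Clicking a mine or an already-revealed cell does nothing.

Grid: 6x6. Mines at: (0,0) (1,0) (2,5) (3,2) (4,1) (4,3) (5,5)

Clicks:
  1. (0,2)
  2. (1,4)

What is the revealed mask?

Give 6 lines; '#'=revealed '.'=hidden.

Answer: .#####
.#####
.####.
......
......
......

Derivation:
Click 1 (0,2) count=0: revealed 14 new [(0,1) (0,2) (0,3) (0,4) (0,5) (1,1) (1,2) (1,3) (1,4) (1,5) (2,1) (2,2) (2,3) (2,4)] -> total=14
Click 2 (1,4) count=1: revealed 0 new [(none)] -> total=14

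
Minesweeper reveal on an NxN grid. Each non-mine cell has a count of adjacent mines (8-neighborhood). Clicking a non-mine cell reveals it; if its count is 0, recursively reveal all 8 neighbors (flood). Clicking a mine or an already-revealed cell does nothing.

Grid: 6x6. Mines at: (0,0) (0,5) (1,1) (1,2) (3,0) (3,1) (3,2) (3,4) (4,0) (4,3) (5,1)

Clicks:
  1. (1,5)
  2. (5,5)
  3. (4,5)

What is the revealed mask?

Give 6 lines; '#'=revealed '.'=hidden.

Answer: ......
.....#
......
......
....##
....##

Derivation:
Click 1 (1,5) count=1: revealed 1 new [(1,5)] -> total=1
Click 2 (5,5) count=0: revealed 4 new [(4,4) (4,5) (5,4) (5,5)] -> total=5
Click 3 (4,5) count=1: revealed 0 new [(none)] -> total=5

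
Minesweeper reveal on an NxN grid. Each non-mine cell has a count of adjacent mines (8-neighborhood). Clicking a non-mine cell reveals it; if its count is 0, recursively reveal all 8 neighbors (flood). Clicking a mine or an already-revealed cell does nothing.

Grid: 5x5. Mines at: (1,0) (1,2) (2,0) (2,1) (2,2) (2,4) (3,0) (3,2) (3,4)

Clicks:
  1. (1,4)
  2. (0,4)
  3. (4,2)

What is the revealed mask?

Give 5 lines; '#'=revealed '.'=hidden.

Answer: ...##
...##
.....
.....
..#..

Derivation:
Click 1 (1,4) count=1: revealed 1 new [(1,4)] -> total=1
Click 2 (0,4) count=0: revealed 3 new [(0,3) (0,4) (1,3)] -> total=4
Click 3 (4,2) count=1: revealed 1 new [(4,2)] -> total=5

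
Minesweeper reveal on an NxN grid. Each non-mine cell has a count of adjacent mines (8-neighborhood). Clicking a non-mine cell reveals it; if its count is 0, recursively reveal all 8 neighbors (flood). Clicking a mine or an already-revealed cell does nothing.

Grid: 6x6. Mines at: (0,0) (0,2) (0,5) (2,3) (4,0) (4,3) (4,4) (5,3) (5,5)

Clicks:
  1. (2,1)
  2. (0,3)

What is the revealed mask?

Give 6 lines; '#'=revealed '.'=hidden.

Answer: ...#..
###...
###...
###...
......
......

Derivation:
Click 1 (2,1) count=0: revealed 9 new [(1,0) (1,1) (1,2) (2,0) (2,1) (2,2) (3,0) (3,1) (3,2)] -> total=9
Click 2 (0,3) count=1: revealed 1 new [(0,3)] -> total=10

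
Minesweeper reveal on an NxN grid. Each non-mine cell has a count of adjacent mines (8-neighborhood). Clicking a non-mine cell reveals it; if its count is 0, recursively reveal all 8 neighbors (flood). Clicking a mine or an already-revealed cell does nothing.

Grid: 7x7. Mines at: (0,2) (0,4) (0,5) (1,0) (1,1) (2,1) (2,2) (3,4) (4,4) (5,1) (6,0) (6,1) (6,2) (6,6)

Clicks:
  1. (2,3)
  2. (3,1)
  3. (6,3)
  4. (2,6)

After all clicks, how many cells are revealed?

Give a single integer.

Answer: 13

Derivation:
Click 1 (2,3) count=2: revealed 1 new [(2,3)] -> total=1
Click 2 (3,1) count=2: revealed 1 new [(3,1)] -> total=2
Click 3 (6,3) count=1: revealed 1 new [(6,3)] -> total=3
Click 4 (2,6) count=0: revealed 10 new [(1,5) (1,6) (2,5) (2,6) (3,5) (3,6) (4,5) (4,6) (5,5) (5,6)] -> total=13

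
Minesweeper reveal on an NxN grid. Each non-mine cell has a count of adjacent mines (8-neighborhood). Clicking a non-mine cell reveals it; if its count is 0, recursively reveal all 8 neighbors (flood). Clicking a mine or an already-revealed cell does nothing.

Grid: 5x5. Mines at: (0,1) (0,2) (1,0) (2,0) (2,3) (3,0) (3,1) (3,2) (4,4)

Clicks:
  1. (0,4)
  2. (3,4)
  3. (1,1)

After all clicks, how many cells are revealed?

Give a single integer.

Click 1 (0,4) count=0: revealed 4 new [(0,3) (0,4) (1,3) (1,4)] -> total=4
Click 2 (3,4) count=2: revealed 1 new [(3,4)] -> total=5
Click 3 (1,1) count=4: revealed 1 new [(1,1)] -> total=6

Answer: 6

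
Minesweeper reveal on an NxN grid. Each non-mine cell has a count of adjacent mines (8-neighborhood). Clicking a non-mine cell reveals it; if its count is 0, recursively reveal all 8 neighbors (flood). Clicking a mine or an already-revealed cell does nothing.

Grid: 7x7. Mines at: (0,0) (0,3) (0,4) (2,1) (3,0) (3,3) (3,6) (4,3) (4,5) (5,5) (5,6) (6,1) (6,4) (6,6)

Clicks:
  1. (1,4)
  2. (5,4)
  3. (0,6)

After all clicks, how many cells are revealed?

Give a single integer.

Click 1 (1,4) count=2: revealed 1 new [(1,4)] -> total=1
Click 2 (5,4) count=4: revealed 1 new [(5,4)] -> total=2
Click 3 (0,6) count=0: revealed 6 new [(0,5) (0,6) (1,5) (1,6) (2,5) (2,6)] -> total=8

Answer: 8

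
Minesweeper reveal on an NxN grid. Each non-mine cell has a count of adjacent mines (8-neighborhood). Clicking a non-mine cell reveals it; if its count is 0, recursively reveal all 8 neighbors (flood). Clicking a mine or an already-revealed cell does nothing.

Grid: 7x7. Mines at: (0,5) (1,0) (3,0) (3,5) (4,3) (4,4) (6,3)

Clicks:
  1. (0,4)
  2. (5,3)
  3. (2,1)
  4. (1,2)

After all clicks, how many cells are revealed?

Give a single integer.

Click 1 (0,4) count=1: revealed 1 new [(0,4)] -> total=1
Click 2 (5,3) count=3: revealed 1 new [(5,3)] -> total=2
Click 3 (2,1) count=2: revealed 1 new [(2,1)] -> total=3
Click 4 (1,2) count=0: revealed 14 new [(0,1) (0,2) (0,3) (1,1) (1,2) (1,3) (1,4) (2,2) (2,3) (2,4) (3,1) (3,2) (3,3) (3,4)] -> total=17

Answer: 17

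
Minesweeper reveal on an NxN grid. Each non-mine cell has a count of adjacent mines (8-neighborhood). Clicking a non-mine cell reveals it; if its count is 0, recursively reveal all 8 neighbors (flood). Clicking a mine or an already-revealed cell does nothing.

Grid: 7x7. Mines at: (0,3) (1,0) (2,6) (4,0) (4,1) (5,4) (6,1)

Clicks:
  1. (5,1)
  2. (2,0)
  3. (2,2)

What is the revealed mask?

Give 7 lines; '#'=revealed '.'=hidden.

Click 1 (5,1) count=3: revealed 1 new [(5,1)] -> total=1
Click 2 (2,0) count=1: revealed 1 new [(2,0)] -> total=2
Click 3 (2,2) count=0: revealed 19 new [(1,1) (1,2) (1,3) (1,4) (1,5) (2,1) (2,2) (2,3) (2,4) (2,5) (3,1) (3,2) (3,3) (3,4) (3,5) (4,2) (4,3) (4,4) (4,5)] -> total=21

Answer: .......
.#####.
######.
.#####.
..####.
.#.....
.......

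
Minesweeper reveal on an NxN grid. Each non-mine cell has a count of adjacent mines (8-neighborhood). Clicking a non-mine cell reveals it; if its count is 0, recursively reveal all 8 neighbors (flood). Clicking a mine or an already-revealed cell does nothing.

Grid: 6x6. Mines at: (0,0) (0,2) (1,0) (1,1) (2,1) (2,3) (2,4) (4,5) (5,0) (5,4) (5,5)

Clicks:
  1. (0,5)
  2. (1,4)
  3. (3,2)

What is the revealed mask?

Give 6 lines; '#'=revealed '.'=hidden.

Click 1 (0,5) count=0: revealed 6 new [(0,3) (0,4) (0,5) (1,3) (1,4) (1,5)] -> total=6
Click 2 (1,4) count=2: revealed 0 new [(none)] -> total=6
Click 3 (3,2) count=2: revealed 1 new [(3,2)] -> total=7

Answer: ...###
...###
......
..#...
......
......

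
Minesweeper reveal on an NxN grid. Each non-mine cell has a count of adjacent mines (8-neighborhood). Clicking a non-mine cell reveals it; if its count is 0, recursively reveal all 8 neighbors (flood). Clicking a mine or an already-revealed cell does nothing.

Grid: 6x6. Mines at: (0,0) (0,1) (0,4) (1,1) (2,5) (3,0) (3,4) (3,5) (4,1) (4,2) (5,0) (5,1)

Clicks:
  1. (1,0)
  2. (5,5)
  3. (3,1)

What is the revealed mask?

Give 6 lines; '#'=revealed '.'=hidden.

Answer: ......
#.....
......
.#....
...###
...###

Derivation:
Click 1 (1,0) count=3: revealed 1 new [(1,0)] -> total=1
Click 2 (5,5) count=0: revealed 6 new [(4,3) (4,4) (4,5) (5,3) (5,4) (5,5)] -> total=7
Click 3 (3,1) count=3: revealed 1 new [(3,1)] -> total=8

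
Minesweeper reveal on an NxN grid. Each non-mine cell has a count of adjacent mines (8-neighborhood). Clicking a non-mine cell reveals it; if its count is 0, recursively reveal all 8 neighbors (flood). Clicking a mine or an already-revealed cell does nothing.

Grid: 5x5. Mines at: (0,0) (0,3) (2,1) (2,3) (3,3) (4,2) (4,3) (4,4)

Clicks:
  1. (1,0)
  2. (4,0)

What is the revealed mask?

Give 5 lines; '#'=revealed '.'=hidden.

Answer: .....
#....
.....
##...
##...

Derivation:
Click 1 (1,0) count=2: revealed 1 new [(1,0)] -> total=1
Click 2 (4,0) count=0: revealed 4 new [(3,0) (3,1) (4,0) (4,1)] -> total=5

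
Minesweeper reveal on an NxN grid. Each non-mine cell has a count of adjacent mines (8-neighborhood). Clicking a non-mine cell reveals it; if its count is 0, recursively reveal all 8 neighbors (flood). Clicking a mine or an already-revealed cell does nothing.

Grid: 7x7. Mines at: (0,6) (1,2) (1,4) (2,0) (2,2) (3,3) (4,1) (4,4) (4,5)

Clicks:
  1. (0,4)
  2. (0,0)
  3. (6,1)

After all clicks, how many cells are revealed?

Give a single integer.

Click 1 (0,4) count=1: revealed 1 new [(0,4)] -> total=1
Click 2 (0,0) count=0: revealed 4 new [(0,0) (0,1) (1,0) (1,1)] -> total=5
Click 3 (6,1) count=0: revealed 14 new [(5,0) (5,1) (5,2) (5,3) (5,4) (5,5) (5,6) (6,0) (6,1) (6,2) (6,3) (6,4) (6,5) (6,6)] -> total=19

Answer: 19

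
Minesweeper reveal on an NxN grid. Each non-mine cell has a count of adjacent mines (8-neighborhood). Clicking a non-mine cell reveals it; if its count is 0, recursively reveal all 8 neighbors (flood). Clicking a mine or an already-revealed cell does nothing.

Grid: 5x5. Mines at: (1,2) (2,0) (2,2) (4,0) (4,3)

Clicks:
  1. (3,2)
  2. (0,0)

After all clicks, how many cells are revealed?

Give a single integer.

Click 1 (3,2) count=2: revealed 1 new [(3,2)] -> total=1
Click 2 (0,0) count=0: revealed 4 new [(0,0) (0,1) (1,0) (1,1)] -> total=5

Answer: 5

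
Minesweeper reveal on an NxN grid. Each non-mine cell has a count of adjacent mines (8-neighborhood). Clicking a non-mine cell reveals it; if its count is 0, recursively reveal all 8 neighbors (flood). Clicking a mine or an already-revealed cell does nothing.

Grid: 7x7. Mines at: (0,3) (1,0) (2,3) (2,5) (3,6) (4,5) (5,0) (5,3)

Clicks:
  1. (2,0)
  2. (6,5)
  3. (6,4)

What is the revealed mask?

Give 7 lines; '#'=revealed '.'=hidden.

Answer: .......
.......
#......
.......
.......
....###
....###

Derivation:
Click 1 (2,0) count=1: revealed 1 new [(2,0)] -> total=1
Click 2 (6,5) count=0: revealed 6 new [(5,4) (5,5) (5,6) (6,4) (6,5) (6,6)] -> total=7
Click 3 (6,4) count=1: revealed 0 new [(none)] -> total=7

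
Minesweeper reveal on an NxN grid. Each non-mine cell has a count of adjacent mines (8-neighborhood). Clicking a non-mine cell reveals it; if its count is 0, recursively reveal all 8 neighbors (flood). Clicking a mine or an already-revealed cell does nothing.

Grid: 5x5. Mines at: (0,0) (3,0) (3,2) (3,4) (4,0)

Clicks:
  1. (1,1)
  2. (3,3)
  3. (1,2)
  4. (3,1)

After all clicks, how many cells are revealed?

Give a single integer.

Answer: 14

Derivation:
Click 1 (1,1) count=1: revealed 1 new [(1,1)] -> total=1
Click 2 (3,3) count=2: revealed 1 new [(3,3)] -> total=2
Click 3 (1,2) count=0: revealed 11 new [(0,1) (0,2) (0,3) (0,4) (1,2) (1,3) (1,4) (2,1) (2,2) (2,3) (2,4)] -> total=13
Click 4 (3,1) count=3: revealed 1 new [(3,1)] -> total=14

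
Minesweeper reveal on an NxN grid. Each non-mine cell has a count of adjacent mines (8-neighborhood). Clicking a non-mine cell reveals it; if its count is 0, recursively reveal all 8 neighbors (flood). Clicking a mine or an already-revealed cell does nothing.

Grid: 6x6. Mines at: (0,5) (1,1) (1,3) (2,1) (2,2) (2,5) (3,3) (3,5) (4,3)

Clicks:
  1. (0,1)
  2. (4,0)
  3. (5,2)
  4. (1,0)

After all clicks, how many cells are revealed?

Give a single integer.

Click 1 (0,1) count=1: revealed 1 new [(0,1)] -> total=1
Click 2 (4,0) count=0: revealed 9 new [(3,0) (3,1) (3,2) (4,0) (4,1) (4,2) (5,0) (5,1) (5,2)] -> total=10
Click 3 (5,2) count=1: revealed 0 new [(none)] -> total=10
Click 4 (1,0) count=2: revealed 1 new [(1,0)] -> total=11

Answer: 11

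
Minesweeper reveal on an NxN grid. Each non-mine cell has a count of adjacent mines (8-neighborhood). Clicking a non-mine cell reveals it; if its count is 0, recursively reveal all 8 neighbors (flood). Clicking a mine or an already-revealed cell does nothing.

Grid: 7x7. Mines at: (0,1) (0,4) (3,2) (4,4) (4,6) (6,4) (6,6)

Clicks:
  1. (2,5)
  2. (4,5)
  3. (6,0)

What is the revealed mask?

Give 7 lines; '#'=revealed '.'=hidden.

Answer: .....##
##.####
##.####
##.####
####.#.
####...
####...

Derivation:
Click 1 (2,5) count=0: revealed 14 new [(0,5) (0,6) (1,3) (1,4) (1,5) (1,6) (2,3) (2,4) (2,5) (2,6) (3,3) (3,4) (3,5) (3,6)] -> total=14
Click 2 (4,5) count=2: revealed 1 new [(4,5)] -> total=15
Click 3 (6,0) count=0: revealed 18 new [(1,0) (1,1) (2,0) (2,1) (3,0) (3,1) (4,0) (4,1) (4,2) (4,3) (5,0) (5,1) (5,2) (5,3) (6,0) (6,1) (6,2) (6,3)] -> total=33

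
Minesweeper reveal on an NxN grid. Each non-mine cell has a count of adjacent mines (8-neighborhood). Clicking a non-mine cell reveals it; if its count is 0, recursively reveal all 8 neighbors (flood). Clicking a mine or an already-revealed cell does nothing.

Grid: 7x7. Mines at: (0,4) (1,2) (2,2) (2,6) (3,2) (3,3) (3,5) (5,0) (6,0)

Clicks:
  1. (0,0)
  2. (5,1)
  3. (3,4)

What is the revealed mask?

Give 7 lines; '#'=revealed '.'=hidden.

Answer: ##.....
##.....
##.....
##..#..
##.....
.#.....
.......

Derivation:
Click 1 (0,0) count=0: revealed 10 new [(0,0) (0,1) (1,0) (1,1) (2,0) (2,1) (3,0) (3,1) (4,0) (4,1)] -> total=10
Click 2 (5,1) count=2: revealed 1 new [(5,1)] -> total=11
Click 3 (3,4) count=2: revealed 1 new [(3,4)] -> total=12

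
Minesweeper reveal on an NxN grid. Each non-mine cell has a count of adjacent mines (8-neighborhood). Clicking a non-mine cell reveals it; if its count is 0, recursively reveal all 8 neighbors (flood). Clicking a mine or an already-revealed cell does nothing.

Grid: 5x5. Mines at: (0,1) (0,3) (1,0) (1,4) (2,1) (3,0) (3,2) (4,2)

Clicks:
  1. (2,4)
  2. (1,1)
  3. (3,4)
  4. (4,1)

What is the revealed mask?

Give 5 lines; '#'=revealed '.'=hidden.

Answer: .....
.#...
...##
...##
.#.##

Derivation:
Click 1 (2,4) count=1: revealed 1 new [(2,4)] -> total=1
Click 2 (1,1) count=3: revealed 1 new [(1,1)] -> total=2
Click 3 (3,4) count=0: revealed 5 new [(2,3) (3,3) (3,4) (4,3) (4,4)] -> total=7
Click 4 (4,1) count=3: revealed 1 new [(4,1)] -> total=8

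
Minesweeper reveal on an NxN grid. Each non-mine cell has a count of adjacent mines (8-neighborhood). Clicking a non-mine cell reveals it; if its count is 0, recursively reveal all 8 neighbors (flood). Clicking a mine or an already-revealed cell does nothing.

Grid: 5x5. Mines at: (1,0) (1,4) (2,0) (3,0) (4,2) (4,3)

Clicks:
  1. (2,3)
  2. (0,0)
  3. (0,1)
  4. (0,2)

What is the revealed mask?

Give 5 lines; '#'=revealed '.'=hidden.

Click 1 (2,3) count=1: revealed 1 new [(2,3)] -> total=1
Click 2 (0,0) count=1: revealed 1 new [(0,0)] -> total=2
Click 3 (0,1) count=1: revealed 1 new [(0,1)] -> total=3
Click 4 (0,2) count=0: revealed 10 new [(0,2) (0,3) (1,1) (1,2) (1,3) (2,1) (2,2) (3,1) (3,2) (3,3)] -> total=13

Answer: ####.
.###.
.###.
.###.
.....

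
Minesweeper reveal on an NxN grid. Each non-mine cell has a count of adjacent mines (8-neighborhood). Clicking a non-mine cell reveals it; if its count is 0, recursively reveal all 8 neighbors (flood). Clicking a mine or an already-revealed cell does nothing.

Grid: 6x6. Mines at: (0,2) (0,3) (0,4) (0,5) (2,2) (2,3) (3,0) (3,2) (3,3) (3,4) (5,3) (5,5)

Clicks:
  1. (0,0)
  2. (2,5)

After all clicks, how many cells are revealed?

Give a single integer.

Click 1 (0,0) count=0: revealed 6 new [(0,0) (0,1) (1,0) (1,1) (2,0) (2,1)] -> total=6
Click 2 (2,5) count=1: revealed 1 new [(2,5)] -> total=7

Answer: 7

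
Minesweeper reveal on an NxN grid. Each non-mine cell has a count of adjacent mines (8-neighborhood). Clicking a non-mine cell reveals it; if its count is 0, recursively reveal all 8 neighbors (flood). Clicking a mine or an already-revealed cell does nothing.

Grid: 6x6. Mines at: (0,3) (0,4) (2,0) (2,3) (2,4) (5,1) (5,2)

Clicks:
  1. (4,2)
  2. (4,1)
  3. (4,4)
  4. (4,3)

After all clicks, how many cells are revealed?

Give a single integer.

Click 1 (4,2) count=2: revealed 1 new [(4,2)] -> total=1
Click 2 (4,1) count=2: revealed 1 new [(4,1)] -> total=2
Click 3 (4,4) count=0: revealed 9 new [(3,3) (3,4) (3,5) (4,3) (4,4) (4,5) (5,3) (5,4) (5,5)] -> total=11
Click 4 (4,3) count=1: revealed 0 new [(none)] -> total=11

Answer: 11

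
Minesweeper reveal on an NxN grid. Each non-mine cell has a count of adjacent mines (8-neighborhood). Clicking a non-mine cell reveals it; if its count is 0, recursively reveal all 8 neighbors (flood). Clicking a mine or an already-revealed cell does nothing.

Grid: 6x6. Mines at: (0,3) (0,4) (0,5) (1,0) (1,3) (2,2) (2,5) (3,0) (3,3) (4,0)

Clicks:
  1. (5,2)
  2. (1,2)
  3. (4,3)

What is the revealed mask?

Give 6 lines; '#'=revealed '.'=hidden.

Click 1 (5,2) count=0: revealed 12 new [(3,4) (3,5) (4,1) (4,2) (4,3) (4,4) (4,5) (5,1) (5,2) (5,3) (5,4) (5,5)] -> total=12
Click 2 (1,2) count=3: revealed 1 new [(1,2)] -> total=13
Click 3 (4,3) count=1: revealed 0 new [(none)] -> total=13

Answer: ......
..#...
......
....##
.#####
.#####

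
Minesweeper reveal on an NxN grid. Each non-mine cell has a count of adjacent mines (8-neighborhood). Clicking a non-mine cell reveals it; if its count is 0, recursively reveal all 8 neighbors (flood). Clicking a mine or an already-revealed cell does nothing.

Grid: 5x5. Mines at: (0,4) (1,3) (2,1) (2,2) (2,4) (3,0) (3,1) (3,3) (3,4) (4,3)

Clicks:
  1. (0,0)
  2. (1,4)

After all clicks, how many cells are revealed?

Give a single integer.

Answer: 7

Derivation:
Click 1 (0,0) count=0: revealed 6 new [(0,0) (0,1) (0,2) (1,0) (1,1) (1,2)] -> total=6
Click 2 (1,4) count=3: revealed 1 new [(1,4)] -> total=7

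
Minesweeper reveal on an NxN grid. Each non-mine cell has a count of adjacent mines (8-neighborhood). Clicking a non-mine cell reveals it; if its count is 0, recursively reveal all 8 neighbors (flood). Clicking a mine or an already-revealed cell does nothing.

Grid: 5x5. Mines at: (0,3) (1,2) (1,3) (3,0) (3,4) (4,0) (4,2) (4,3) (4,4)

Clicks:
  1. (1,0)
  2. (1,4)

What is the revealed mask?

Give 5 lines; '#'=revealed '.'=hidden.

Answer: ##...
##..#
##...
.....
.....

Derivation:
Click 1 (1,0) count=0: revealed 6 new [(0,0) (0,1) (1,0) (1,1) (2,0) (2,1)] -> total=6
Click 2 (1,4) count=2: revealed 1 new [(1,4)] -> total=7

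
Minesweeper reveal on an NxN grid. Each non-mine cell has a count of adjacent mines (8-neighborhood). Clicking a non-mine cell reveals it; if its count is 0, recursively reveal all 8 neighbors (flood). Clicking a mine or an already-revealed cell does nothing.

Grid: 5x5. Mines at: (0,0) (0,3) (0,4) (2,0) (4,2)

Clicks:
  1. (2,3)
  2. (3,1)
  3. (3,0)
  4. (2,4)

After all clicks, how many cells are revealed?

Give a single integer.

Click 1 (2,3) count=0: revealed 14 new [(1,1) (1,2) (1,3) (1,4) (2,1) (2,2) (2,3) (2,4) (3,1) (3,2) (3,3) (3,4) (4,3) (4,4)] -> total=14
Click 2 (3,1) count=2: revealed 0 new [(none)] -> total=14
Click 3 (3,0) count=1: revealed 1 new [(3,0)] -> total=15
Click 4 (2,4) count=0: revealed 0 new [(none)] -> total=15

Answer: 15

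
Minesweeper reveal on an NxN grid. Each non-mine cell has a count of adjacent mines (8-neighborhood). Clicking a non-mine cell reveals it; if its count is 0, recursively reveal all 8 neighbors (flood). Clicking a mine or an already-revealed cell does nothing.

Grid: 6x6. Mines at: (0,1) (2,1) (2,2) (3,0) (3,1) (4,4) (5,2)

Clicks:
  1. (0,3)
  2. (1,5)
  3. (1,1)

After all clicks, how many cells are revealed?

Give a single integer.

Answer: 15

Derivation:
Click 1 (0,3) count=0: revealed 14 new [(0,2) (0,3) (0,4) (0,5) (1,2) (1,3) (1,4) (1,5) (2,3) (2,4) (2,5) (3,3) (3,4) (3,5)] -> total=14
Click 2 (1,5) count=0: revealed 0 new [(none)] -> total=14
Click 3 (1,1) count=3: revealed 1 new [(1,1)] -> total=15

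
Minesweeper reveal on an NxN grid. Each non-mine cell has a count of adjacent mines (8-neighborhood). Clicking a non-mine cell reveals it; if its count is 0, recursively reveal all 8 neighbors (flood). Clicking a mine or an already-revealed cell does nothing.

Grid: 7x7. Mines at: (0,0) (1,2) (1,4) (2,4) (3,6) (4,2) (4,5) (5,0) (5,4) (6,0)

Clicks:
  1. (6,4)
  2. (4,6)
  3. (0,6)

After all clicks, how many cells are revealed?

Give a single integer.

Answer: 8

Derivation:
Click 1 (6,4) count=1: revealed 1 new [(6,4)] -> total=1
Click 2 (4,6) count=2: revealed 1 new [(4,6)] -> total=2
Click 3 (0,6) count=0: revealed 6 new [(0,5) (0,6) (1,5) (1,6) (2,5) (2,6)] -> total=8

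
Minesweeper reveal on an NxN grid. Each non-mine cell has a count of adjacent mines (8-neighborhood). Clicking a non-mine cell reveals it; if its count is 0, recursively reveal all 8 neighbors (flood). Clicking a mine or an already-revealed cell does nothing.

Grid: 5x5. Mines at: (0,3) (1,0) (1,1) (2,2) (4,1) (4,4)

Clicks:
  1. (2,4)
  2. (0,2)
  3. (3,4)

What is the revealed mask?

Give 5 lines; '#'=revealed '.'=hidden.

Click 1 (2,4) count=0: revealed 6 new [(1,3) (1,4) (2,3) (2,4) (3,3) (3,4)] -> total=6
Click 2 (0,2) count=2: revealed 1 new [(0,2)] -> total=7
Click 3 (3,4) count=1: revealed 0 new [(none)] -> total=7

Answer: ..#..
...##
...##
...##
.....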